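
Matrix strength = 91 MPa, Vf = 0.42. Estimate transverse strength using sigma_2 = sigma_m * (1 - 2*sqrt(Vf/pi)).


factor = 1 - 2*sqrt(0.42/pi) = 0.2687
sigma_2 = 91 * 0.2687 = 24.45 MPa

24.45 MPa


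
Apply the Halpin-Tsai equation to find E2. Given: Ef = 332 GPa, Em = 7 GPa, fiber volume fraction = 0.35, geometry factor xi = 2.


eta = (Ef/Em - 1)/(Ef/Em + xi) = (47.4286 - 1)/(47.4286 + 2) = 0.9393
E2 = Em*(1+xi*eta*Vf)/(1-eta*Vf) = 17.29 GPa

17.29 GPa


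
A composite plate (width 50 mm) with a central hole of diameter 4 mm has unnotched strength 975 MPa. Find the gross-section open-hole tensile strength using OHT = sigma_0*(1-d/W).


OHT = sigma_0*(1-d/W) = 975*(1-4/50) = 897.0 MPa

897.0 MPa


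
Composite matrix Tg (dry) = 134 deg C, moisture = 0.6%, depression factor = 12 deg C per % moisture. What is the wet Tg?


Tg_wet = Tg_dry - k*moisture = 134 - 12*0.6 = 126.8 deg C

126.8 deg C


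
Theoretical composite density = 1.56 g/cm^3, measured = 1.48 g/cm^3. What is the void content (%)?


Void% = (rho_theo - rho_actual)/rho_theo * 100 = (1.56 - 1.48)/1.56 * 100 = 5.13%

5.13%


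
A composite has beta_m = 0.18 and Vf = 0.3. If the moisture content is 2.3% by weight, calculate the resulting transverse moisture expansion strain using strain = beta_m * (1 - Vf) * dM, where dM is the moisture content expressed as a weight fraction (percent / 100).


dM = 2.3/100 = 0.023
strain = beta_m * (1-Vf) * dM = 0.18 * 0.7 * 0.023 = 0.002898

0.002898


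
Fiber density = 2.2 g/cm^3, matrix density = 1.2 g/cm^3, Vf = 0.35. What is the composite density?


rho_c = rho_f*Vf + rho_m*(1-Vf) = 2.2*0.35 + 1.2*0.65 = 1.55 g/cm^3

1.55 g/cm^3


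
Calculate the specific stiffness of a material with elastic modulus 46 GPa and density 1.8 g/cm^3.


Specific stiffness = E/rho = 46/1.8 = 25.6 GPa/(g/cm^3)

25.6 GPa/(g/cm^3)


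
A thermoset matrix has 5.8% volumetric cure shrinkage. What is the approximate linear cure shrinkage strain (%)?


Linear shrinkage ≈ vol_shrink/3 = 5.8/3 = 1.933%

1.933%


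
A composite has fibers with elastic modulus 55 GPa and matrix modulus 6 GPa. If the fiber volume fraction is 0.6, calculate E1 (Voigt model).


E1 = Ef*Vf + Em*(1-Vf) = 55*0.6 + 6*0.4 = 35.4 GPa

35.4 GPa


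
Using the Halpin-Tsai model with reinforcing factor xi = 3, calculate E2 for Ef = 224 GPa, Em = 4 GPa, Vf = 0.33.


eta = (Ef/Em - 1)/(Ef/Em + xi) = (56.0 - 1)/(56.0 + 3) = 0.9322
E2 = Em*(1+xi*eta*Vf)/(1-eta*Vf) = 11.11 GPa

11.11 GPa


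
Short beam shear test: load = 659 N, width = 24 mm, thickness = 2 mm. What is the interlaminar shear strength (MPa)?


ILSS = 3F/(4bh) = 3*659/(4*24*2) = 10.3 MPa

10.3 MPa


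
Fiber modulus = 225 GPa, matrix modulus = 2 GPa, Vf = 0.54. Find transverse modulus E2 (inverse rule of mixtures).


1/E2 = Vf/Ef + (1-Vf)/Em = 0.54/225 + 0.46/2
E2 = 4.3 GPa

4.3 GPa


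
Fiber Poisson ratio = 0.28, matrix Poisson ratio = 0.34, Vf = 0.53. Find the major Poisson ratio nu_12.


nu_12 = nu_f*Vf + nu_m*(1-Vf) = 0.28*0.53 + 0.34*0.47 = 0.3082

0.3082


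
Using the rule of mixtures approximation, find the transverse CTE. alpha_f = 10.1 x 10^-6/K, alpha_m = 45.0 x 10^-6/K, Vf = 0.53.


alpha_2 = alpha_f*Vf + alpha_m*(1-Vf) = 10.1*0.53 + 45.0*0.47 = 26.5 x 10^-6/K

26.5 x 10^-6/K


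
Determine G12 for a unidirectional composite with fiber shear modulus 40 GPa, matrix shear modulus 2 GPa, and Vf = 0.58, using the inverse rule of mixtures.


1/G12 = Vf/Gf + (1-Vf)/Gm = 0.58/40 + 0.42/2
G12 = 4.45 GPa

4.45 GPa


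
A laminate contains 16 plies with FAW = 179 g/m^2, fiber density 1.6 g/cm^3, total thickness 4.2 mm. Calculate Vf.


Vf = n * FAW / (rho_f * h * 1000) = 16 * 179 / (1.6 * 4.2 * 1000) = 0.4262

0.4262


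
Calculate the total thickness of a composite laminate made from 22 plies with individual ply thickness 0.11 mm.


h = n * t_ply = 22 * 0.11 = 2.42 mm

2.42 mm


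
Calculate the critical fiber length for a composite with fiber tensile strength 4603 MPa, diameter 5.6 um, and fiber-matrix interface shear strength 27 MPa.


Lc = sigma_f * d / (2 * tau_i) = 4603 * 5.6 / (2 * 27) = 477.3 um

477.3 um


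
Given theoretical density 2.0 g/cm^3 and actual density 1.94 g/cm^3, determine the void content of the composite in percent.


Void% = (rho_theo - rho_actual)/rho_theo * 100 = (2.0 - 1.94)/2.0 * 100 = 3.0%

3.0%


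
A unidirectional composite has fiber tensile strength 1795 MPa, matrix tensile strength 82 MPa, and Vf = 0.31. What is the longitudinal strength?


sigma_1 = sigma_f*Vf + sigma_m*(1-Vf) = 1795*0.31 + 82*0.69 = 613.0 MPa

613.0 MPa


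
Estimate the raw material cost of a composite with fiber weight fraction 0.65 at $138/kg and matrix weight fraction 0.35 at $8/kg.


Cost = cost_f*Wf + cost_m*Wm = 138*0.65 + 8*0.35 = $92.5/kg

$92.5/kg


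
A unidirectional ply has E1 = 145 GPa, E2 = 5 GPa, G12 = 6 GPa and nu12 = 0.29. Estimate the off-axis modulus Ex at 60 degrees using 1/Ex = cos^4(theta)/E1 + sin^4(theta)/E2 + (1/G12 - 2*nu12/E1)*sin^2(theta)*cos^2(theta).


cos^4(60) = 0.0625, sin^4(60) = 0.5625, sin^2(60)*cos^2(60) = 0.1875
1/G12 - 2*nu12/E1 = 1/6 - 2*0.29/145 = 0.162667 GPa^-1
1/Ex = 0.0625/145 + 0.5625/5 + 0.162667*0.1875 = 0.143431 GPa^-1
Ex = 6.97 GPa

6.97 GPa


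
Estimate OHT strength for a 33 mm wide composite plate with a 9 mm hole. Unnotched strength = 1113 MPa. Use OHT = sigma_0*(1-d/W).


OHT = sigma_0*(1-d/W) = 1113*(1-9/33) = 809.5 MPa

809.5 MPa


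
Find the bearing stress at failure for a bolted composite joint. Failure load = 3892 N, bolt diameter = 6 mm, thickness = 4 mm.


sigma_br = F/(d*h) = 3892/(6*4) = 162.2 MPa

162.2 MPa


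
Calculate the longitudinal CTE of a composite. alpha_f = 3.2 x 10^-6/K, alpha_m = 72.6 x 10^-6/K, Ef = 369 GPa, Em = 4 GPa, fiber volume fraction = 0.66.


E1 = Ef*Vf + Em*(1-Vf) = 244.9
alpha_1 = (alpha_f*Ef*Vf + alpha_m*Em*(1-Vf))/E1 = 3.59 x 10^-6/K

3.59 x 10^-6/K


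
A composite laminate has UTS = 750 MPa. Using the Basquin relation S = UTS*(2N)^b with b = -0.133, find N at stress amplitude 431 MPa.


N = 0.5 * (S/UTS)^(1/b) = 0.5 * (431/750)^(1/-0.133) = 32.2012 cycles

32.2012 cycles


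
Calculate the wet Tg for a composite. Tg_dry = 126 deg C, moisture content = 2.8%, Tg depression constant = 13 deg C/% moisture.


Tg_wet = Tg_dry - k*moisture = 126 - 13*2.8 = 89.6 deg C

89.6 deg C


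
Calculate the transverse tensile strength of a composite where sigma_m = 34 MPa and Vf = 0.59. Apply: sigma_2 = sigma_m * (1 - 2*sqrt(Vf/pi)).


factor = 1 - 2*sqrt(0.59/pi) = 0.1333
sigma_2 = 34 * 0.1333 = 4.53 MPa

4.53 MPa


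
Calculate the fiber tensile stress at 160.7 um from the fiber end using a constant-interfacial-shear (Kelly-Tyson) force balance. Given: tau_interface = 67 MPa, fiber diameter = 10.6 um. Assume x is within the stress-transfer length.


Force balance: sigma_f * (pi*d^2/4) = tau * (pi*d) * x  ->  sigma_f = 4 * tau * x / d
sigma_f = 4 * 67 * 160.7 / 10.6 = 4063.0 MPa

4063.0 MPa


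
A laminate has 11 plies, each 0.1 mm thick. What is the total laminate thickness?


h = n * t_ply = 11 * 0.1 = 1.1 mm

1.1 mm


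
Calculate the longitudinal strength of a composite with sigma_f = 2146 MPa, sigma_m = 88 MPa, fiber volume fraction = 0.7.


sigma_1 = sigma_f*Vf + sigma_m*(1-Vf) = 2146*0.7 + 88*0.3 = 1528.6 MPa

1528.6 MPa


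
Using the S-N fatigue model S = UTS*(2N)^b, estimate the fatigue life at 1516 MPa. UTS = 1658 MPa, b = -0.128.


N = 0.5 * (S/UTS)^(1/b) = 0.5 * (1516/1658)^(1/-0.128) = 1.0064 cycles

1.0064 cycles


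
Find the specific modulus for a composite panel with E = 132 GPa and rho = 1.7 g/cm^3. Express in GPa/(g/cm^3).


Specific stiffness = E/rho = 132/1.7 = 77.6 GPa/(g/cm^3)

77.6 GPa/(g/cm^3)


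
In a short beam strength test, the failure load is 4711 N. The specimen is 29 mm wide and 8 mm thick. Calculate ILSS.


ILSS = 3F/(4bh) = 3*4711/(4*29*8) = 15.23 MPa

15.23 MPa


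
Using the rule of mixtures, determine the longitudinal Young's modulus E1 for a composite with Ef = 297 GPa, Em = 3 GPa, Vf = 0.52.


E1 = Ef*Vf + Em*(1-Vf) = 297*0.52 + 3*0.48 = 155.88 GPa

155.88 GPa


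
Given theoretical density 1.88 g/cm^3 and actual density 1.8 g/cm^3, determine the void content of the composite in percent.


Void% = (rho_theo - rho_actual)/rho_theo * 100 = (1.88 - 1.8)/1.88 * 100 = 4.26%

4.26%


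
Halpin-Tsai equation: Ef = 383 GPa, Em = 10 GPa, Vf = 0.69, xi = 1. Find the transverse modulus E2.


eta = (Ef/Em - 1)/(Ef/Em + xi) = (38.3 - 1)/(38.3 + 1) = 0.9491
E2 = Em*(1+xi*eta*Vf)/(1-eta*Vf) = 47.95 GPa

47.95 GPa


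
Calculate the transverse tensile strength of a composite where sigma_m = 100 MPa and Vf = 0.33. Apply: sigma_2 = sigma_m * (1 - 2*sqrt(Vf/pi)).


factor = 1 - 2*sqrt(0.33/pi) = 0.3518
sigma_2 = 100 * 0.3518 = 35.18 MPa

35.18 MPa


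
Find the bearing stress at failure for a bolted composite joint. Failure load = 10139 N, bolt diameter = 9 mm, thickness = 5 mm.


sigma_br = F/(d*h) = 10139/(9*5) = 225.3 MPa

225.3 MPa


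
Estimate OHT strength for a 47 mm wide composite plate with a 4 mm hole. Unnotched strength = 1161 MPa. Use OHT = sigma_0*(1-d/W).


OHT = sigma_0*(1-d/W) = 1161*(1-4/47) = 1062.2 MPa

1062.2 MPa


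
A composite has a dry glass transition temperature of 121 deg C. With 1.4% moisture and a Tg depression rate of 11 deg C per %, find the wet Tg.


Tg_wet = Tg_dry - k*moisture = 121 - 11*1.4 = 105.6 deg C

105.6 deg C


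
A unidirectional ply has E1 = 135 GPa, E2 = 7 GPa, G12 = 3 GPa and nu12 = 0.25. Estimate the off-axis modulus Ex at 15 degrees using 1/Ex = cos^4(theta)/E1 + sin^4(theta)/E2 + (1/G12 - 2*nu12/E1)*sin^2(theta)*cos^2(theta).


cos^4(15) = 0.870513, sin^4(15) = 0.004487, sin^2(15)*cos^2(15) = 0.0625
1/G12 - 2*nu12/E1 = 1/3 - 2*0.25/135 = 0.32963 GPa^-1
1/Ex = 0.870513/135 + 0.004487/7 + 0.32963*0.0625 = 0.0276911 GPa^-1
Ex = 36.11 GPa

36.11 GPa


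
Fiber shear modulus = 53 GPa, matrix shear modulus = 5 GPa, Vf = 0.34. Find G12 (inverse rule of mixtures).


1/G12 = Vf/Gf + (1-Vf)/Gm = 0.34/53 + 0.66/5
G12 = 7.22 GPa

7.22 GPa


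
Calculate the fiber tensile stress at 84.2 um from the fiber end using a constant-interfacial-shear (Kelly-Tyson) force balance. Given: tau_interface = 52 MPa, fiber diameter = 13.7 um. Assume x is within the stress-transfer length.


Force balance: sigma_f * (pi*d^2/4) = tau * (pi*d) * x  ->  sigma_f = 4 * tau * x / d
sigma_f = 4 * 52 * 84.2 / 13.7 = 1278.4 MPa

1278.4 MPa


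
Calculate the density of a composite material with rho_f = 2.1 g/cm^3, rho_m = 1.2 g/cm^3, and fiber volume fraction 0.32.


rho_c = rho_f*Vf + rho_m*(1-Vf) = 2.1*0.32 + 1.2*0.68 = 1.488 g/cm^3

1.488 g/cm^3


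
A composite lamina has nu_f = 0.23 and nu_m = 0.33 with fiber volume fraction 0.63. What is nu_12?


nu_12 = nu_f*Vf + nu_m*(1-Vf) = 0.23*0.63 + 0.33*0.37 = 0.267

0.267


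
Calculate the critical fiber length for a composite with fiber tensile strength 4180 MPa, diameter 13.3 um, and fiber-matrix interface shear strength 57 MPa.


Lc = sigma_f * d / (2 * tau_i) = 4180 * 13.3 / (2 * 57) = 487.7 um

487.7 um


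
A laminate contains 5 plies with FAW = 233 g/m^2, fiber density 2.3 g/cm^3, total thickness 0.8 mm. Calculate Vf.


Vf = n * FAW / (rho_f * h * 1000) = 5 * 233 / (2.3 * 0.8 * 1000) = 0.6332

0.6332


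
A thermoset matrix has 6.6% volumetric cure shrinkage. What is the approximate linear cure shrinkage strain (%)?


Linear shrinkage ≈ vol_shrink/3 = 6.6/3 = 2.2%

2.2%


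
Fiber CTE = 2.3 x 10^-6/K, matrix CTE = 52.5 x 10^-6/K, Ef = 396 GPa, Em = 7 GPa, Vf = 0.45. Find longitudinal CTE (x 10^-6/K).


E1 = Ef*Vf + Em*(1-Vf) = 182.05
alpha_1 = (alpha_f*Ef*Vf + alpha_m*Em*(1-Vf))/E1 = 3.36 x 10^-6/K

3.36 x 10^-6/K


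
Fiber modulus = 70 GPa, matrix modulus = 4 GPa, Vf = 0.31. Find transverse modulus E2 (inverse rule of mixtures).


1/E2 = Vf/Ef + (1-Vf)/Em = 0.31/70 + 0.69/4
E2 = 5.65 GPa

5.65 GPa


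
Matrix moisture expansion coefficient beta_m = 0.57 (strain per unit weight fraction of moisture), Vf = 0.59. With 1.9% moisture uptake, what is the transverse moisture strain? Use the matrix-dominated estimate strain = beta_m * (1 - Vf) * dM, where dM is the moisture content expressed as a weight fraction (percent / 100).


dM = 1.9/100 = 0.019
strain = beta_m * (1-Vf) * dM = 0.57 * 0.41 * 0.019 = 0.0044403

0.0044403


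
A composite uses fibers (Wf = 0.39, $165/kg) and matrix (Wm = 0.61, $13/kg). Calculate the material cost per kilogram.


Cost = cost_f*Wf + cost_m*Wm = 165*0.39 + 13*0.61 = $72.28/kg

$72.28/kg


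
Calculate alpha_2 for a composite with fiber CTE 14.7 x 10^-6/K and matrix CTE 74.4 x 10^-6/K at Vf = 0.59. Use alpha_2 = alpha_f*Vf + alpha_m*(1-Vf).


alpha_2 = alpha_f*Vf + alpha_m*(1-Vf) = 14.7*0.59 + 74.4*0.41 = 39.2 x 10^-6/K

39.2 x 10^-6/K


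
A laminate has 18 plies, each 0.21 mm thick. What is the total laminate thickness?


h = n * t_ply = 18 * 0.21 = 3.78 mm

3.78 mm


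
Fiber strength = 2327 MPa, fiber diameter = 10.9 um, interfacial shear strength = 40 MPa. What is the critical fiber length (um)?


Lc = sigma_f * d / (2 * tau_i) = 2327 * 10.9 / (2 * 40) = 317.1 um

317.1 um


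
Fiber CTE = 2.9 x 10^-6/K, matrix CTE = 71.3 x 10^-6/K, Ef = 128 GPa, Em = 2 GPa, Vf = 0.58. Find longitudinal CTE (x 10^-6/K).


E1 = Ef*Vf + Em*(1-Vf) = 75.08
alpha_1 = (alpha_f*Ef*Vf + alpha_m*Em*(1-Vf))/E1 = 3.67 x 10^-6/K

3.67 x 10^-6/K


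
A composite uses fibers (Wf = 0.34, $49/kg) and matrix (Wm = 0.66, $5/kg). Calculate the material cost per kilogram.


Cost = cost_f*Wf + cost_m*Wm = 49*0.34 + 5*0.66 = $19.96/kg

$19.96/kg


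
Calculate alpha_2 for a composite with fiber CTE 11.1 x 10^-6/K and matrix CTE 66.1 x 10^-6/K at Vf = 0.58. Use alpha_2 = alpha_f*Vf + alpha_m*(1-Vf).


alpha_2 = alpha_f*Vf + alpha_m*(1-Vf) = 11.1*0.58 + 66.1*0.42 = 34.2 x 10^-6/K

34.2 x 10^-6/K


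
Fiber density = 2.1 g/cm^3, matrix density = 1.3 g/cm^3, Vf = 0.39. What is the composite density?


rho_c = rho_f*Vf + rho_m*(1-Vf) = 2.1*0.39 + 1.3*0.61 = 1.612 g/cm^3

1.612 g/cm^3


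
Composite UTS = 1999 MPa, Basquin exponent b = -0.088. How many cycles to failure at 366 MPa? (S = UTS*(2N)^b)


N = 0.5 * (S/UTS)^(1/b) = 0.5 * (366/1999)^(1/-0.088) = 1.1960e+08 cycles

1.1960e+08 cycles


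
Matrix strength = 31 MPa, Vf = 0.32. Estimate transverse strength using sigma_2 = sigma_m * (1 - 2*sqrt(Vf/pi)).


factor = 1 - 2*sqrt(0.32/pi) = 0.3617
sigma_2 = 31 * 0.3617 = 11.21 MPa

11.21 MPa


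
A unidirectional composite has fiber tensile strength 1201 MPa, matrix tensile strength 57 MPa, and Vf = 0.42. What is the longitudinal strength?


sigma_1 = sigma_f*Vf + sigma_m*(1-Vf) = 1201*0.42 + 57*0.58 = 537.5 MPa

537.5 MPa


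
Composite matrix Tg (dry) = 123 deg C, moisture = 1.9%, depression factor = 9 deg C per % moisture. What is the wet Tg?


Tg_wet = Tg_dry - k*moisture = 123 - 9*1.9 = 105.9 deg C

105.9 deg C


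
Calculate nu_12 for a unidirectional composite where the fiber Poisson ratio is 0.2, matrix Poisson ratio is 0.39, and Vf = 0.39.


nu_12 = nu_f*Vf + nu_m*(1-Vf) = 0.2*0.39 + 0.39*0.61 = 0.3159

0.3159


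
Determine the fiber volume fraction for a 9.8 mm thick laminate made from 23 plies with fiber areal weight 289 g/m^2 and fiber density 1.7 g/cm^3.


Vf = n * FAW / (rho_f * h * 1000) = 23 * 289 / (1.7 * 9.8 * 1000) = 0.399

0.399


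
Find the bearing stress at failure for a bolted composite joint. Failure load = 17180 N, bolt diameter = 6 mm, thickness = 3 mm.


sigma_br = F/(d*h) = 17180/(6*3) = 954.4 MPa

954.4 MPa


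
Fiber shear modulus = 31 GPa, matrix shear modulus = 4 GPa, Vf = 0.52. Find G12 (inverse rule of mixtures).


1/G12 = Vf/Gf + (1-Vf)/Gm = 0.52/31 + 0.48/4
G12 = 7.31 GPa

7.31 GPa


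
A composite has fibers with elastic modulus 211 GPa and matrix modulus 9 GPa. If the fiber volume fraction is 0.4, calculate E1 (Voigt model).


E1 = Ef*Vf + Em*(1-Vf) = 211*0.4 + 9*0.6 = 89.8 GPa

89.8 GPa


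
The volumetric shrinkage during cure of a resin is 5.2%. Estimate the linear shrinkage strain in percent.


Linear shrinkage ≈ vol_shrink/3 = 5.2/3 = 1.733%

1.733%


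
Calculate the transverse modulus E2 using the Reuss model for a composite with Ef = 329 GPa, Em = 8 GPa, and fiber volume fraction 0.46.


1/E2 = Vf/Ef + (1-Vf)/Em = 0.46/329 + 0.54/8
E2 = 14.51 GPa

14.51 GPa


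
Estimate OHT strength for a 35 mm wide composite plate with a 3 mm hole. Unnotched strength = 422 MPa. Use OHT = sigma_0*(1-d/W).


OHT = sigma_0*(1-d/W) = 422*(1-3/35) = 385.8 MPa

385.8 MPa


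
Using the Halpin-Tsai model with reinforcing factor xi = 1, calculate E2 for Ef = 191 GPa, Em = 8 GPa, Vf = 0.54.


eta = (Ef/Em - 1)/(Ef/Em + xi) = (23.875 - 1)/(23.875 + 1) = 0.9196
E2 = Em*(1+xi*eta*Vf)/(1-eta*Vf) = 23.78 GPa

23.78 GPa


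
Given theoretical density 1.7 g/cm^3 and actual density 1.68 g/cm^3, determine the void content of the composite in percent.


Void% = (rho_theo - rho_actual)/rho_theo * 100 = (1.7 - 1.68)/1.7 * 100 = 1.18%

1.18%


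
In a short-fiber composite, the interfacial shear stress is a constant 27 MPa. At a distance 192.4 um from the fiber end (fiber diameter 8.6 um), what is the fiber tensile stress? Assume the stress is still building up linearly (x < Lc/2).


Force balance: sigma_f * (pi*d^2/4) = tau * (pi*d) * x  ->  sigma_f = 4 * tau * x / d
sigma_f = 4 * 27 * 192.4 / 8.6 = 2416.2 MPa

2416.2 MPa


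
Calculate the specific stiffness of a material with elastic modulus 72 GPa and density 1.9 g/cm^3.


Specific stiffness = E/rho = 72/1.9 = 37.9 GPa/(g/cm^3)

37.9 GPa/(g/cm^3)


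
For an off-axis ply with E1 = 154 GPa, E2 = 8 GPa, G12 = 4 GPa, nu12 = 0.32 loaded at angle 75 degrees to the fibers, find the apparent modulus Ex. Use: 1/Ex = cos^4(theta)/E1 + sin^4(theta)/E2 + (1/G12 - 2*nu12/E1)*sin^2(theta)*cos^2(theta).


cos^4(75) = 0.004487, sin^4(75) = 0.870513, sin^2(75)*cos^2(75) = 0.0625
1/G12 - 2*nu12/E1 = 1/4 - 2*0.32/154 = 0.245844 GPa^-1
1/Ex = 0.004487/154 + 0.870513/8 + 0.245844*0.0625 = 0.1242085 GPa^-1
Ex = 8.05 GPa

8.05 GPa


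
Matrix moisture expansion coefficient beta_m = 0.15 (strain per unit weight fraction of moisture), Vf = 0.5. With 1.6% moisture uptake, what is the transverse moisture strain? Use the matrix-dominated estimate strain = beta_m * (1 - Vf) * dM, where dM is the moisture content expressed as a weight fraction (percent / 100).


dM = 1.6/100 = 0.016
strain = beta_m * (1-Vf) * dM = 0.15 * 0.5 * 0.016 = 0.0012

0.0012


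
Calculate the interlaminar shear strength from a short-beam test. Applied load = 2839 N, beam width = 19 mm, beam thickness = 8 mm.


ILSS = 3F/(4bh) = 3*2839/(4*19*8) = 14.01 MPa

14.01 MPa


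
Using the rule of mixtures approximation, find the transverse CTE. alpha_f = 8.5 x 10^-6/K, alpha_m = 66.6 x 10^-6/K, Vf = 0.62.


alpha_2 = alpha_f*Vf + alpha_m*(1-Vf) = 8.5*0.62 + 66.6*0.38 = 30.6 x 10^-6/K

30.6 x 10^-6/K


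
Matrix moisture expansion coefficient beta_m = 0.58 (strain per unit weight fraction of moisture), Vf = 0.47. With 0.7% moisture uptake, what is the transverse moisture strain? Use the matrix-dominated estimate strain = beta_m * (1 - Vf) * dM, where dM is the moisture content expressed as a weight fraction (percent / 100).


dM = 0.7/100 = 0.007
strain = beta_m * (1-Vf) * dM = 0.58 * 0.53 * 0.007 = 0.0021518

0.0021518


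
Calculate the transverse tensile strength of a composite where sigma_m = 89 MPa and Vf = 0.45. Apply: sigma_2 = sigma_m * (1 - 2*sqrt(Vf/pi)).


factor = 1 - 2*sqrt(0.45/pi) = 0.2431
sigma_2 = 89 * 0.2431 = 21.63 MPa

21.63 MPa


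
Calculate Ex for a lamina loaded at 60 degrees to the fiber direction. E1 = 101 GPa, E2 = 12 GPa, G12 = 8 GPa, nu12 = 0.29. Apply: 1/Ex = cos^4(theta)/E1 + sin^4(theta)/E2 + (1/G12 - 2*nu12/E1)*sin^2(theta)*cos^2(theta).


cos^4(60) = 0.0625, sin^4(60) = 0.5625, sin^2(60)*cos^2(60) = 0.1875
1/G12 - 2*nu12/E1 = 1/8 - 2*0.29/101 = 0.119257 GPa^-1
1/Ex = 0.0625/101 + 0.5625/12 + 0.119257*0.1875 = 0.0698546 GPa^-1
Ex = 14.32 GPa

14.32 GPa


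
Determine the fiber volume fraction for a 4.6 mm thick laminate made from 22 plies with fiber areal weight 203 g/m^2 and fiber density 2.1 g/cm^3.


Vf = n * FAW / (rho_f * h * 1000) = 22 * 203 / (2.1 * 4.6 * 1000) = 0.4623

0.4623


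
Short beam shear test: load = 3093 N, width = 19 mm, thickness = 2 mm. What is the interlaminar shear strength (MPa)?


ILSS = 3F/(4bh) = 3*3093/(4*19*2) = 61.05 MPa

61.05 MPa


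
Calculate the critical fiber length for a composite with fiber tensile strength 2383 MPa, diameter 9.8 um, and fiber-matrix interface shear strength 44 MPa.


Lc = sigma_f * d / (2 * tau_i) = 2383 * 9.8 / (2 * 44) = 265.4 um

265.4 um


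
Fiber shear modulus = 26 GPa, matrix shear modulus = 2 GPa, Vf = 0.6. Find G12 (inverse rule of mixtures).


1/G12 = Vf/Gf + (1-Vf)/Gm = 0.6/26 + 0.4/2
G12 = 4.48 GPa

4.48 GPa


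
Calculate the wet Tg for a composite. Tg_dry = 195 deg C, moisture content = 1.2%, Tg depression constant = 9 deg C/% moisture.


Tg_wet = Tg_dry - k*moisture = 195 - 9*1.2 = 184.2 deg C

184.2 deg C


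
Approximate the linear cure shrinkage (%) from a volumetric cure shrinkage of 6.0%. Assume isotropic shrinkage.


Linear shrinkage ≈ vol_shrink/3 = 6.0/3 = 2.0%

2.0%


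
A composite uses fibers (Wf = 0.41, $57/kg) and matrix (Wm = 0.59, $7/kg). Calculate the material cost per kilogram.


Cost = cost_f*Wf + cost_m*Wm = 57*0.41 + 7*0.59 = $27.5/kg

$27.5/kg


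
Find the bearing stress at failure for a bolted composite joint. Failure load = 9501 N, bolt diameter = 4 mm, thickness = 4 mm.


sigma_br = F/(d*h) = 9501/(4*4) = 593.8 MPa

593.8 MPa


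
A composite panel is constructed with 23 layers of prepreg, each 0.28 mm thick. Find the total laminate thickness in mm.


h = n * t_ply = 23 * 0.28 = 6.44 mm

6.44 mm


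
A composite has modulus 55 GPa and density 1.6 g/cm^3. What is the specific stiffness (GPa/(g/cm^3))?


Specific stiffness = E/rho = 55/1.6 = 34.4 GPa/(g/cm^3)

34.4 GPa/(g/cm^3)


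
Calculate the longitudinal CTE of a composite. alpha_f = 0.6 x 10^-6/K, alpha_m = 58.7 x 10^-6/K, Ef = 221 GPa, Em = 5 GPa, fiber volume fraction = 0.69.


E1 = Ef*Vf + Em*(1-Vf) = 154.04
alpha_1 = (alpha_f*Ef*Vf + alpha_m*Em*(1-Vf))/E1 = 1.18 x 10^-6/K

1.18 x 10^-6/K


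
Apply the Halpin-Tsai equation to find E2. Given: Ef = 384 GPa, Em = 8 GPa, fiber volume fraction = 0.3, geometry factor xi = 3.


eta = (Ef/Em - 1)/(Ef/Em + xi) = (48.0 - 1)/(48.0 + 3) = 0.9216
E2 = Em*(1+xi*eta*Vf)/(1-eta*Vf) = 20.23 GPa

20.23 GPa


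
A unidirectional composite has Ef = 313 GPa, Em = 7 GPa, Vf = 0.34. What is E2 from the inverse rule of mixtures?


1/E2 = Vf/Ef + (1-Vf)/Em = 0.34/313 + 0.66/7
E2 = 10.49 GPa

10.49 GPa


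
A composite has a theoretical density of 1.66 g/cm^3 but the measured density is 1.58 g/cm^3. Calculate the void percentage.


Void% = (rho_theo - rho_actual)/rho_theo * 100 = (1.66 - 1.58)/1.66 * 100 = 4.82%

4.82%


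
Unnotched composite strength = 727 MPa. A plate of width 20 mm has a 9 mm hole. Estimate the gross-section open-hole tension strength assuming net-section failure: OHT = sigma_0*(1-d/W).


OHT = sigma_0*(1-d/W) = 727*(1-9/20) = 399.9 MPa

399.9 MPa


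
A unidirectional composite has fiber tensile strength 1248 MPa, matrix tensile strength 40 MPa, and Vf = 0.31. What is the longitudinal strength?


sigma_1 = sigma_f*Vf + sigma_m*(1-Vf) = 1248*0.31 + 40*0.69 = 414.5 MPa

414.5 MPa


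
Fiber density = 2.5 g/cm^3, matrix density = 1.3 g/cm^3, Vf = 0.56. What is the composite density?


rho_c = rho_f*Vf + rho_m*(1-Vf) = 2.5*0.56 + 1.3*0.44 = 1.972 g/cm^3

1.972 g/cm^3


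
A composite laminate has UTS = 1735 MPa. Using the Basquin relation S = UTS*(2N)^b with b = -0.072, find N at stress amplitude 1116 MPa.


N = 0.5 * (S/UTS)^(1/b) = 0.5 * (1116/1735)^(1/-0.072) = 229.3883 cycles

229.3883 cycles


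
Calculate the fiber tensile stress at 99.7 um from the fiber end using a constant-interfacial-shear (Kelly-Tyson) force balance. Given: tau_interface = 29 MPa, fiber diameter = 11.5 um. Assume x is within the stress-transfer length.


Force balance: sigma_f * (pi*d^2/4) = tau * (pi*d) * x  ->  sigma_f = 4 * tau * x / d
sigma_f = 4 * 29 * 99.7 / 11.5 = 1005.7 MPa

1005.7 MPa


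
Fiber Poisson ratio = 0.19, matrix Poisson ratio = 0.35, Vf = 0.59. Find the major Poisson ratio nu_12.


nu_12 = nu_f*Vf + nu_m*(1-Vf) = 0.19*0.59 + 0.35*0.41 = 0.2556

0.2556


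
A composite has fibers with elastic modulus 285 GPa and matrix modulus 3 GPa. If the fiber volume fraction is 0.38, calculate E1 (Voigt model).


E1 = Ef*Vf + Em*(1-Vf) = 285*0.38 + 3*0.62 = 110.16 GPa

110.16 GPa


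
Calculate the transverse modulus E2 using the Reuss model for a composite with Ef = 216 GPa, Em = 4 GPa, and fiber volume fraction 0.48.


1/E2 = Vf/Ef + (1-Vf)/Em = 0.48/216 + 0.52/4
E2 = 7.56 GPa

7.56 GPa


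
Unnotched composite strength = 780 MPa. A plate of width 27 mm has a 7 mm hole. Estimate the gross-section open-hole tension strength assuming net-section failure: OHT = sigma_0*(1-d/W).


OHT = sigma_0*(1-d/W) = 780*(1-7/27) = 577.8 MPa

577.8 MPa


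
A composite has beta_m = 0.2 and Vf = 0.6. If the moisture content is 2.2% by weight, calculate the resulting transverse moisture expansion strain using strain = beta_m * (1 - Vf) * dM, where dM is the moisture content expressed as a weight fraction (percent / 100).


dM = 2.2/100 = 0.022
strain = beta_m * (1-Vf) * dM = 0.2 * 0.4 * 0.022 = 0.00176

0.00176


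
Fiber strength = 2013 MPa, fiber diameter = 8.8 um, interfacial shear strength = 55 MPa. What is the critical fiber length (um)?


Lc = sigma_f * d / (2 * tau_i) = 2013 * 8.8 / (2 * 55) = 161.0 um

161.0 um


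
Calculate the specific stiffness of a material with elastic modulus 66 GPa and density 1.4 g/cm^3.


Specific stiffness = E/rho = 66/1.4 = 47.1 GPa/(g/cm^3)

47.1 GPa/(g/cm^3)


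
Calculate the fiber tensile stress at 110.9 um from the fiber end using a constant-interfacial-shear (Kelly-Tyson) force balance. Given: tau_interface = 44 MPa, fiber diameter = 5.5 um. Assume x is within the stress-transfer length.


Force balance: sigma_f * (pi*d^2/4) = tau * (pi*d) * x  ->  sigma_f = 4 * tau * x / d
sigma_f = 4 * 44 * 110.9 / 5.5 = 3548.8 MPa

3548.8 MPa


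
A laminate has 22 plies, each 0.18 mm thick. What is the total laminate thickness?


h = n * t_ply = 22 * 0.18 = 3.96 mm

3.96 mm


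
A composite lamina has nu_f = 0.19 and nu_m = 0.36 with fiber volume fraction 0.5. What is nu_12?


nu_12 = nu_f*Vf + nu_m*(1-Vf) = 0.19*0.5 + 0.36*0.5 = 0.275

0.275


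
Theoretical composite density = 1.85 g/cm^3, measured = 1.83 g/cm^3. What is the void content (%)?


Void% = (rho_theo - rho_actual)/rho_theo * 100 = (1.85 - 1.83)/1.85 * 100 = 1.08%

1.08%


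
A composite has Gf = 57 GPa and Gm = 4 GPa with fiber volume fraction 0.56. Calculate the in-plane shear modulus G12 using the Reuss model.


1/G12 = Vf/Gf + (1-Vf)/Gm = 0.56/57 + 0.44/4
G12 = 8.35 GPa

8.35 GPa


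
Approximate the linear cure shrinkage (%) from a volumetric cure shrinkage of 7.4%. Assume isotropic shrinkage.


Linear shrinkage ≈ vol_shrink/3 = 7.4/3 = 2.467%

2.467%


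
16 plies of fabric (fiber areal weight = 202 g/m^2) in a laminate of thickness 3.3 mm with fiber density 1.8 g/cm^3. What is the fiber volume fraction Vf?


Vf = n * FAW / (rho_f * h * 1000) = 16 * 202 / (1.8 * 3.3 * 1000) = 0.5441

0.5441


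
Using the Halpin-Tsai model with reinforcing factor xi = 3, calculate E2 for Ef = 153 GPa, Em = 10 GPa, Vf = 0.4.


eta = (Ef/Em - 1)/(Ef/Em + xi) = (15.3 - 1)/(15.3 + 3) = 0.7814
E2 = Em*(1+xi*eta*Vf)/(1-eta*Vf) = 28.19 GPa

28.19 GPa


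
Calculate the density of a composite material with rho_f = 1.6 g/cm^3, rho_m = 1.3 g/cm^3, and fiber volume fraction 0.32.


rho_c = rho_f*Vf + rho_m*(1-Vf) = 1.6*0.32 + 1.3*0.68 = 1.396 g/cm^3

1.396 g/cm^3


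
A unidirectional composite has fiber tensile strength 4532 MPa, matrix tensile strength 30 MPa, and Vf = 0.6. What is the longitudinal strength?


sigma_1 = sigma_f*Vf + sigma_m*(1-Vf) = 4532*0.6 + 30*0.4 = 2731.2 MPa

2731.2 MPa


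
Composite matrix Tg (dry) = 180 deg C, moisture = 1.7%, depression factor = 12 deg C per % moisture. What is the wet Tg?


Tg_wet = Tg_dry - k*moisture = 180 - 12*1.7 = 159.6 deg C

159.6 deg C


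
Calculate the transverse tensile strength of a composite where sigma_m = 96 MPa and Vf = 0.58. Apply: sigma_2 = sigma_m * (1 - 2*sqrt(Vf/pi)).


factor = 1 - 2*sqrt(0.58/pi) = 0.1407
sigma_2 = 96 * 0.1407 = 13.5 MPa

13.5 MPa


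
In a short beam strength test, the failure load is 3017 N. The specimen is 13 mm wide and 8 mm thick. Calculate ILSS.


ILSS = 3F/(4bh) = 3*3017/(4*13*8) = 21.76 MPa

21.76 MPa


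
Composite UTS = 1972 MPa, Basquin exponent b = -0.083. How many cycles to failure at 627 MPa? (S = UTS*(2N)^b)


N = 0.5 * (S/UTS)^(1/b) = 0.5 * (627/1972)^(1/-0.083) = 495022.6399 cycles

495022.6399 cycles


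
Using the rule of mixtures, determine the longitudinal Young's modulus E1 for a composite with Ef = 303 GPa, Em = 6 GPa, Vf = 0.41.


E1 = Ef*Vf + Em*(1-Vf) = 303*0.41 + 6*0.59 = 127.77 GPa

127.77 GPa


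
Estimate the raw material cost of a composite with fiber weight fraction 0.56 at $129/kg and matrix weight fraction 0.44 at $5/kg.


Cost = cost_f*Wf + cost_m*Wm = 129*0.56 + 5*0.44 = $74.44/kg

$74.44/kg


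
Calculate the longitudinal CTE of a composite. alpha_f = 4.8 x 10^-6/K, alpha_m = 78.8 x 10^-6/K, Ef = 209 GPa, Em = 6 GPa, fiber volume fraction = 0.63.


E1 = Ef*Vf + Em*(1-Vf) = 133.89
alpha_1 = (alpha_f*Ef*Vf + alpha_m*Em*(1-Vf))/E1 = 6.03 x 10^-6/K

6.03 x 10^-6/K


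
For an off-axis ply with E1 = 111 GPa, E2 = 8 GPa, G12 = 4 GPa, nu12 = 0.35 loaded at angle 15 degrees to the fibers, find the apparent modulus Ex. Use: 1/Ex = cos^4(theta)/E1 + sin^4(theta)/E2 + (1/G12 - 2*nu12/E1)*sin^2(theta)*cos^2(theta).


cos^4(15) = 0.870513, sin^4(15) = 0.004487, sin^2(15)*cos^2(15) = 0.0625
1/G12 - 2*nu12/E1 = 1/4 - 2*0.35/111 = 0.243694 GPa^-1
1/Ex = 0.870513/111 + 0.004487/8 + 0.243694*0.0625 = 0.0236342 GPa^-1
Ex = 42.31 GPa

42.31 GPa


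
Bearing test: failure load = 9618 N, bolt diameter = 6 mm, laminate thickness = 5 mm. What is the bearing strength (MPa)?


sigma_br = F/(d*h) = 9618/(6*5) = 320.6 MPa

320.6 MPa


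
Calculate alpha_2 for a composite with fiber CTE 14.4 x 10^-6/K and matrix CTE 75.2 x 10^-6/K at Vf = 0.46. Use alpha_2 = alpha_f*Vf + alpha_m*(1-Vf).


alpha_2 = alpha_f*Vf + alpha_m*(1-Vf) = 14.4*0.46 + 75.2*0.54 = 47.2 x 10^-6/K

47.2 x 10^-6/K


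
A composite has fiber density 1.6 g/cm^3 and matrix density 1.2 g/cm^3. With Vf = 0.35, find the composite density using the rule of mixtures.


rho_c = rho_f*Vf + rho_m*(1-Vf) = 1.6*0.35 + 1.2*0.65 = 1.34 g/cm^3

1.34 g/cm^3


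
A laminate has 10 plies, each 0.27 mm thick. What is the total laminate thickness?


h = n * t_ply = 10 * 0.27 = 2.7 mm

2.7 mm


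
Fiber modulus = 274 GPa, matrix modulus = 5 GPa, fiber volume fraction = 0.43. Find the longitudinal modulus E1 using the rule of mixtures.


E1 = Ef*Vf + Em*(1-Vf) = 274*0.43 + 5*0.57 = 120.67 GPa

120.67 GPa


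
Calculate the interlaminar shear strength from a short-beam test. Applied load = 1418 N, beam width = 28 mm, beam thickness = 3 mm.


ILSS = 3F/(4bh) = 3*1418/(4*28*3) = 12.66 MPa

12.66 MPa


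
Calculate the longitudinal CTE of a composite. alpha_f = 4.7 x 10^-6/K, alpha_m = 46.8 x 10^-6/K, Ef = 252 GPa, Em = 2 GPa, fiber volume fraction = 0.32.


E1 = Ef*Vf + Em*(1-Vf) = 82.0
alpha_1 = (alpha_f*Ef*Vf + alpha_m*Em*(1-Vf))/E1 = 5.4 x 10^-6/K

5.4 x 10^-6/K


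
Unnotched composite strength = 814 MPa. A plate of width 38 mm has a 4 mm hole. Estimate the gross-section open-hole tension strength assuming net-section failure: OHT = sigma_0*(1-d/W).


OHT = sigma_0*(1-d/W) = 814*(1-4/38) = 728.3 MPa

728.3 MPa


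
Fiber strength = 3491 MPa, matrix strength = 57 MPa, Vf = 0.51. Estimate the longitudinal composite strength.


sigma_1 = sigma_f*Vf + sigma_m*(1-Vf) = 3491*0.51 + 57*0.49 = 1808.3 MPa

1808.3 MPa


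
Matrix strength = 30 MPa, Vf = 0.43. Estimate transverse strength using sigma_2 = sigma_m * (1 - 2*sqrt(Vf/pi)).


factor = 1 - 2*sqrt(0.43/pi) = 0.2601
sigma_2 = 30 * 0.2601 = 7.8 MPa

7.8 MPa


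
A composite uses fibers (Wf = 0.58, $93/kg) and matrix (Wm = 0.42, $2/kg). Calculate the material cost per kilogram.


Cost = cost_f*Wf + cost_m*Wm = 93*0.58 + 2*0.42 = $54.78/kg

$54.78/kg


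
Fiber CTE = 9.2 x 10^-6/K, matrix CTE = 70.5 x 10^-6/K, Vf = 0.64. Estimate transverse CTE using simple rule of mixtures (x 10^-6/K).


alpha_2 = alpha_f*Vf + alpha_m*(1-Vf) = 9.2*0.64 + 70.5*0.36 = 31.3 x 10^-6/K

31.3 x 10^-6/K


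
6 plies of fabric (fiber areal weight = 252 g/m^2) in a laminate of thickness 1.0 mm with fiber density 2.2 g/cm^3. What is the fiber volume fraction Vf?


Vf = n * FAW / (rho_f * h * 1000) = 6 * 252 / (2.2 * 1.0 * 1000) = 0.6873

0.6873


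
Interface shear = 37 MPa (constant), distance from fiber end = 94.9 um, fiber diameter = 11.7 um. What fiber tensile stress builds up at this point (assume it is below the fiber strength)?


Force balance: sigma_f * (pi*d^2/4) = tau * (pi*d) * x  ->  sigma_f = 4 * tau * x / d
sigma_f = 4 * 37 * 94.9 / 11.7 = 1200.4 MPa

1200.4 MPa


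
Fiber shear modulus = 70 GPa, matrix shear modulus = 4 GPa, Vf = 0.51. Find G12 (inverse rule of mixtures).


1/G12 = Vf/Gf + (1-Vf)/Gm = 0.51/70 + 0.49/4
G12 = 7.71 GPa

7.71 GPa


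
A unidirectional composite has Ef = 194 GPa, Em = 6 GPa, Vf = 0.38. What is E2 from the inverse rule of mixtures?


1/E2 = Vf/Ef + (1-Vf)/Em = 0.38/194 + 0.62/6
E2 = 9.5 GPa

9.5 GPa


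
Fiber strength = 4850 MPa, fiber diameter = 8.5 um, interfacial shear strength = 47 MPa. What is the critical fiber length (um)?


Lc = sigma_f * d / (2 * tau_i) = 4850 * 8.5 / (2 * 47) = 438.6 um

438.6 um


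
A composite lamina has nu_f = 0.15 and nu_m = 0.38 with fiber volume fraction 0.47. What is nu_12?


nu_12 = nu_f*Vf + nu_m*(1-Vf) = 0.15*0.47 + 0.38*0.53 = 0.2719

0.2719


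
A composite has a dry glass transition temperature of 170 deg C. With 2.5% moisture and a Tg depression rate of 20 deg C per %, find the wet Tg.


Tg_wet = Tg_dry - k*moisture = 170 - 20*2.5 = 120.0 deg C

120.0 deg C


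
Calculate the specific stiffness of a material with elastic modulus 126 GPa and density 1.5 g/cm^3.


Specific stiffness = E/rho = 126/1.5 = 84.0 GPa/(g/cm^3)

84.0 GPa/(g/cm^3)


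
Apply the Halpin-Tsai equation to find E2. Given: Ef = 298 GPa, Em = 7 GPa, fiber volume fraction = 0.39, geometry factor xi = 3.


eta = (Ef/Em - 1)/(Ef/Em + xi) = (42.5714 - 1)/(42.5714 + 3) = 0.9122
E2 = Em*(1+xi*eta*Vf)/(1-eta*Vf) = 22.46 GPa

22.46 GPa


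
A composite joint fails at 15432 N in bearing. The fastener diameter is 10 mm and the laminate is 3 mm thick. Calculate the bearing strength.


sigma_br = F/(d*h) = 15432/(10*3) = 514.4 MPa

514.4 MPa


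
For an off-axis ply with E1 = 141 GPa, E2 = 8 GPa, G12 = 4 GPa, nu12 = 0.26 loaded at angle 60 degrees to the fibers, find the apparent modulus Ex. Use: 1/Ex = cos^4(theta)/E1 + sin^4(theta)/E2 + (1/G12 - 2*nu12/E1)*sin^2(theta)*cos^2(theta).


cos^4(60) = 0.0625, sin^4(60) = 0.5625, sin^2(60)*cos^2(60) = 0.1875
1/G12 - 2*nu12/E1 = 1/4 - 2*0.26/141 = 0.246312 GPa^-1
1/Ex = 0.0625/141 + 0.5625/8 + 0.246312*0.1875 = 0.1169393 GPa^-1
Ex = 8.55 GPa

8.55 GPa


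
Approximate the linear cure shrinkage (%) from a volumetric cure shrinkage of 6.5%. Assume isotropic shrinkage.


Linear shrinkage ≈ vol_shrink/3 = 6.5/3 = 2.167%

2.167%


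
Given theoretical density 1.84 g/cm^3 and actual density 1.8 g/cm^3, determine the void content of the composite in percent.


Void% = (rho_theo - rho_actual)/rho_theo * 100 = (1.84 - 1.8)/1.84 * 100 = 2.17%

2.17%


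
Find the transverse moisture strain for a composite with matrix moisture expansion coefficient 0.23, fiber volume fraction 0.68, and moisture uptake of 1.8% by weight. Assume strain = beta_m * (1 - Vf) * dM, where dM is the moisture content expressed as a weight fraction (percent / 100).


dM = 1.8/100 = 0.018
strain = beta_m * (1-Vf) * dM = 0.23 * 0.32 * 0.018 = 0.0013248

0.0013248


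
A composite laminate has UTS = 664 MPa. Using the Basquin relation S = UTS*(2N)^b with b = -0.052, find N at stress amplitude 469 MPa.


N = 0.5 * (S/UTS)^(1/b) = 0.5 * (469/664)^(1/-0.052) = 400.6126 cycles

400.6126 cycles


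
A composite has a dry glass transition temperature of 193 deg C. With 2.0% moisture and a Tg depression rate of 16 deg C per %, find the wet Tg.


Tg_wet = Tg_dry - k*moisture = 193 - 16*2.0 = 161.0 deg C

161.0 deg C


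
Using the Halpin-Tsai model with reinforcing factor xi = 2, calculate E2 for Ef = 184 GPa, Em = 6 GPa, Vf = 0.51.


eta = (Ef/Em - 1)/(Ef/Em + xi) = (30.6667 - 1)/(30.6667 + 2) = 0.9082
E2 = Em*(1+xi*eta*Vf)/(1-eta*Vf) = 21.53 GPa

21.53 GPa


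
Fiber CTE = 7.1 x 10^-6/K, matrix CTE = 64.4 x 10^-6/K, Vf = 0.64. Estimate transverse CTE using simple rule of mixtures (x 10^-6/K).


alpha_2 = alpha_f*Vf + alpha_m*(1-Vf) = 7.1*0.64 + 64.4*0.36 = 27.7 x 10^-6/K

27.7 x 10^-6/K


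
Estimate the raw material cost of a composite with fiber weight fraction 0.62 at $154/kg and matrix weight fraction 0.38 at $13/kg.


Cost = cost_f*Wf + cost_m*Wm = 154*0.62 + 13*0.38 = $100.42/kg

$100.42/kg


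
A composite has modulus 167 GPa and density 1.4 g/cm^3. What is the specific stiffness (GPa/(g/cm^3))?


Specific stiffness = E/rho = 167/1.4 = 119.3 GPa/(g/cm^3)

119.3 GPa/(g/cm^3)


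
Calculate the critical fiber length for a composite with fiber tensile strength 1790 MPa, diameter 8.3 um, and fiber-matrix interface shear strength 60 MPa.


Lc = sigma_f * d / (2 * tau_i) = 1790 * 8.3 / (2 * 60) = 123.8 um

123.8 um


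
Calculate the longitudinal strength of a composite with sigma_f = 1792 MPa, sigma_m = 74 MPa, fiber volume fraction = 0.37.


sigma_1 = sigma_f*Vf + sigma_m*(1-Vf) = 1792*0.37 + 74*0.63 = 709.7 MPa

709.7 MPa


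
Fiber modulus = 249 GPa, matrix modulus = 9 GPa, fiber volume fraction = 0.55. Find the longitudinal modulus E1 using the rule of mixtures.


E1 = Ef*Vf + Em*(1-Vf) = 249*0.55 + 9*0.45 = 141.0 GPa

141.0 GPa


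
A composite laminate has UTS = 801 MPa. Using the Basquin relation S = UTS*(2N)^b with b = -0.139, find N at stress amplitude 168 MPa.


N = 0.5 * (S/UTS)^(1/b) = 0.5 * (168/801)^(1/-0.139) = 37930.9110 cycles

37930.9110 cycles


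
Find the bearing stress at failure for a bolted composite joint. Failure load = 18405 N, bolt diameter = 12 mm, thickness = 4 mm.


sigma_br = F/(d*h) = 18405/(12*4) = 383.4 MPa

383.4 MPa


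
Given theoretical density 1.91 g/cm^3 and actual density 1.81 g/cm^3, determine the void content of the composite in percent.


Void% = (rho_theo - rho_actual)/rho_theo * 100 = (1.91 - 1.81)/1.91 * 100 = 5.24%

5.24%


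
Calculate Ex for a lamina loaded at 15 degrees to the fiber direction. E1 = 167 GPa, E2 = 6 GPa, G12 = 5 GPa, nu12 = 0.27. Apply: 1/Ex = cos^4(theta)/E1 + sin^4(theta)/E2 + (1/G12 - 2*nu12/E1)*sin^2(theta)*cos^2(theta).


cos^4(15) = 0.870513, sin^4(15) = 0.004487, sin^2(15)*cos^2(15) = 0.0625
1/G12 - 2*nu12/E1 = 1/5 - 2*0.27/167 = 0.196766 GPa^-1
1/Ex = 0.870513/167 + 0.004487/6 + 0.196766*0.0625 = 0.0182584 GPa^-1
Ex = 54.77 GPa

54.77 GPa
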